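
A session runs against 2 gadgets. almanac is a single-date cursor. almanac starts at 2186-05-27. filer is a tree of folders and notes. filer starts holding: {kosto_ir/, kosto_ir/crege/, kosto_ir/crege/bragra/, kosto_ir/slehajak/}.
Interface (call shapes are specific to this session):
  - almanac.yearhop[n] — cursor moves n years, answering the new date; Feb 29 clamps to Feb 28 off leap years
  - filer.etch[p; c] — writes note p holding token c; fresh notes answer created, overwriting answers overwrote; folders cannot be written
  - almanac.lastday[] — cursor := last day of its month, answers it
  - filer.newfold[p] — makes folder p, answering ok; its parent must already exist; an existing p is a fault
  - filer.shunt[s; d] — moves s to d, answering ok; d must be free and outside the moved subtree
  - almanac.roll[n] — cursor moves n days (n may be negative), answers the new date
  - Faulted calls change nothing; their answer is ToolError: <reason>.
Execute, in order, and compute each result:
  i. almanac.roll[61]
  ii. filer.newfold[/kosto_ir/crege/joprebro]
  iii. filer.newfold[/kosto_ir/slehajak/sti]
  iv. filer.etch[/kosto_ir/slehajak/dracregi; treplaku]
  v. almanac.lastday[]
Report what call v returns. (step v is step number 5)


! 1. almanac.roll(n→61) -> 2186-07-27
! 2. filer.newfold(p→/kosto_ir/crege/joprebro) -> ok
! 3. filer.newfold(p→/kosto_ir/slehajak/sti) -> ok
! 4. filer.etch(p→/kosto_ir/slehajak/dracregi, c→treplaku) -> created
! 5. almanac.lastday() -> 2186-07-31

Answer: 2186-07-31


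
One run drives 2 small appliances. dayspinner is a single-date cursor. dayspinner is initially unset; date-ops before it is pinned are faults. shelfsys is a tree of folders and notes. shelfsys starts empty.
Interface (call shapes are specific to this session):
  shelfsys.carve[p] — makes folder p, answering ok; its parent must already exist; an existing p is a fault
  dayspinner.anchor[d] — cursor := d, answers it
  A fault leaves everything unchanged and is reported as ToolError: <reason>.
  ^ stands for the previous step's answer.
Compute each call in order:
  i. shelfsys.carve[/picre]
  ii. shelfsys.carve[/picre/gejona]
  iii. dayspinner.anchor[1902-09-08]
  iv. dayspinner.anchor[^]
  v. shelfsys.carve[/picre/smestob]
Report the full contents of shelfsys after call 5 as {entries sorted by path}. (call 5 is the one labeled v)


Answer: {picre/, picre/gejona/, picre/smestob/}

Derivation:
CALL shelfsys.carve[p→/picre]
RET  ok
CALL shelfsys.carve[p→/picre/gejona]
RET  ok
CALL dayspinner.anchor[d→1902-09-08]
RET  1902-09-08
CALL dayspinner.anchor[d→^]
RET  1902-09-08
CALL shelfsys.carve[p→/picre/smestob]
RET  ok


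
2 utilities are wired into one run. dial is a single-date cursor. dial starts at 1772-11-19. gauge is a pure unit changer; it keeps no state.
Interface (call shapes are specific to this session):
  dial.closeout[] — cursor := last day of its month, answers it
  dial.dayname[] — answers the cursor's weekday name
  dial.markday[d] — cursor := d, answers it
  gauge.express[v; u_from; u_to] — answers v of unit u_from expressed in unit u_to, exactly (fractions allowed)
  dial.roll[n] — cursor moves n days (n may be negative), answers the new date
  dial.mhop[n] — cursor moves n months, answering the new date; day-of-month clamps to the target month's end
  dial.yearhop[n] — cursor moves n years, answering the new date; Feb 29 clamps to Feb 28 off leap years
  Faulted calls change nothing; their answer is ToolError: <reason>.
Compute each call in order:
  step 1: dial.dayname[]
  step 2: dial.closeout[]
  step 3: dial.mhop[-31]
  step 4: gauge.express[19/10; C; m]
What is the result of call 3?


Do: dial.dayname[]
See: Thursday
Do: dial.closeout[]
See: 1772-11-30
Do: dial.mhop[n=-31]
See: 1770-04-30
Do: gauge.express[v=19/10; u_from=C; u_to=m]
See: ToolError: incompatible units

Answer: 1770-04-30


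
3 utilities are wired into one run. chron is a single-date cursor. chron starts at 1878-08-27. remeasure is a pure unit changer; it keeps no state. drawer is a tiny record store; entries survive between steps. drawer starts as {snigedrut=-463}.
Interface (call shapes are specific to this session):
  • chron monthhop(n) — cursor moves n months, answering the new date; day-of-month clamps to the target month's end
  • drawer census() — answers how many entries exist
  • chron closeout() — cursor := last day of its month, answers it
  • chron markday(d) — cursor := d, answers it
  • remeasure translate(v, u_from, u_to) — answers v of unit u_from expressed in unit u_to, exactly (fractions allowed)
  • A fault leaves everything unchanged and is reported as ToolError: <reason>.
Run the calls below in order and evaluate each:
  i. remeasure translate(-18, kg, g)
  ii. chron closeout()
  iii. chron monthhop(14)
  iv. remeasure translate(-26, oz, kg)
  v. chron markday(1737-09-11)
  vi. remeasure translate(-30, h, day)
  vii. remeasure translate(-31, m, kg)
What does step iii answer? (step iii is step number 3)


~$ remeasure translate v: -18 u_from: kg u_to: g
= -18000
~$ chron closeout
= 1878-08-31
~$ chron monthhop n: 14
= 1879-10-31
~$ remeasure translate v: -26 u_from: oz u_to: kg
= -589670081/800000000
~$ chron markday d: 1737-09-11
= 1737-09-11
~$ remeasure translate v: -30 u_from: h u_to: day
= -5/4
~$ remeasure translate v: -31 u_from: m u_to: kg
= ToolError: incompatible units

Answer: 1879-10-31


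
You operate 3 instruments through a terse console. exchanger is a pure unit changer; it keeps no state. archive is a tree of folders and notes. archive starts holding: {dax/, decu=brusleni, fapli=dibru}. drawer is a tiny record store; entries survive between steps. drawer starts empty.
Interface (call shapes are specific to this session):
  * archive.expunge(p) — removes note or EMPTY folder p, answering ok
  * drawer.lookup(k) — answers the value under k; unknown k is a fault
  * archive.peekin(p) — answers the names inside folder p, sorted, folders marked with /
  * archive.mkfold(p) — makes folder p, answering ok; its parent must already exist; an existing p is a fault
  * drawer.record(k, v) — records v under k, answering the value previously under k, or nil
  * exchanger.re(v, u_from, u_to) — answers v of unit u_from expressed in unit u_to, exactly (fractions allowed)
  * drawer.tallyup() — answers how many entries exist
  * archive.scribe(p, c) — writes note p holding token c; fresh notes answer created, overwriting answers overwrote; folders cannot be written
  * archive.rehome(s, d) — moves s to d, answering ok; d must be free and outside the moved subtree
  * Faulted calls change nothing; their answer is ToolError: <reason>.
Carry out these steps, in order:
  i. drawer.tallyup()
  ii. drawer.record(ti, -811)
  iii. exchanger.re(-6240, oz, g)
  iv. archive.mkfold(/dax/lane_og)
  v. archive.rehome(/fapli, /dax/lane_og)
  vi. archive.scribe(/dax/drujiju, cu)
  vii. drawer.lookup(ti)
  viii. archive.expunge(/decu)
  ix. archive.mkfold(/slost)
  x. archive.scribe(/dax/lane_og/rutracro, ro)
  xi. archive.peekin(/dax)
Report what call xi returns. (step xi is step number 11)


Answer: [drujiju, lane_og/]

Derivation:
-> drawer.tallyup()
<- 0
-> drawer.record(k→ti, v→-811)
<- nil
-> exchanger.re(v→-6240, u_from→oz, u_to→g)
<- -1769010243/10000
-> archive.mkfold(p→/dax/lane_og)
<- ok
-> archive.rehome(s→/fapli, d→/dax/lane_og)
<- ToolError: exists
-> archive.scribe(p→/dax/drujiju, c→cu)
<- created
-> drawer.lookup(k→ti)
<- -811
-> archive.expunge(p→/decu)
<- ok
-> archive.mkfold(p→/slost)
<- ok
-> archive.scribe(p→/dax/lane_og/rutracro, c→ro)
<- created
-> archive.peekin(p→/dax)
<- [drujiju, lane_og/]


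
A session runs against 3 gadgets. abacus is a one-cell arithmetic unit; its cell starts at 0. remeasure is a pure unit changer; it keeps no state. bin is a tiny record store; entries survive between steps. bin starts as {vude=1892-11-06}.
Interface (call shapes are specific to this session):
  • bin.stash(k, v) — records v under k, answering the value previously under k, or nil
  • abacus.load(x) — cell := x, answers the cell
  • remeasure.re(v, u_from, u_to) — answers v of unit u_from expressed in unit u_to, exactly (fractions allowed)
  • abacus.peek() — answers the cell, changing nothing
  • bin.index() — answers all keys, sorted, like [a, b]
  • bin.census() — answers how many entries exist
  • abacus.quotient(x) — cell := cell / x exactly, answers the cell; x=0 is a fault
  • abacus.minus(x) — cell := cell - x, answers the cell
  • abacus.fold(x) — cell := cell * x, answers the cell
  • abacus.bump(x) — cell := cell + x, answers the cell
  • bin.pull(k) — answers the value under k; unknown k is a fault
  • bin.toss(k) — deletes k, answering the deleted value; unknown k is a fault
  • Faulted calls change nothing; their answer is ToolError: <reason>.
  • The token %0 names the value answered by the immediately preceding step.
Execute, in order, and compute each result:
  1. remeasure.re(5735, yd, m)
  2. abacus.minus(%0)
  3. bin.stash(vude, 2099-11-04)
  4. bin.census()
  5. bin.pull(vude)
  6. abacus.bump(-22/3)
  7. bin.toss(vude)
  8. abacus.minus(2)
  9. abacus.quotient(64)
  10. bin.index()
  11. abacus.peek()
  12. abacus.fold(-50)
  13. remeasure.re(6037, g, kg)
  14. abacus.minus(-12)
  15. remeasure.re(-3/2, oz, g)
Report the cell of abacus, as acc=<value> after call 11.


Act: remeasure.re[v='5735'; u_from='yd'; u_to='m']
Obs: 1311021/250
Act: abacus.minus[x='%0']
Obs: -1311021/250
Act: bin.stash[k='vude'; v='2099-11-04']
Obs: 1892-11-06
Act: bin.census[]
Obs: 1
Act: bin.pull[k='vude']
Obs: 2099-11-04
Act: abacus.bump[x='-22/3']
Obs: -3938563/750
Act: bin.toss[k='vude']
Obs: 2099-11-04
Act: abacus.minus[x='2']
Obs: -3940063/750
Act: abacus.quotient[x='64']
Obs: -3940063/48000
Act: bin.index[]
Obs: []
Act: abacus.peek[]
Obs: -3940063/48000
Act: abacus.fold[x='-50']
Obs: 3940063/960
Act: remeasure.re[v='6037'; u_from='g'; u_to='kg']
Obs: 6037/1000
Act: abacus.minus[x='-12']
Obs: 3951583/960
Act: remeasure.re[v='-3/2'; u_from='oz'; u_to='g']
Obs: -136077711/3200000

Answer: acc=-3940063/48000


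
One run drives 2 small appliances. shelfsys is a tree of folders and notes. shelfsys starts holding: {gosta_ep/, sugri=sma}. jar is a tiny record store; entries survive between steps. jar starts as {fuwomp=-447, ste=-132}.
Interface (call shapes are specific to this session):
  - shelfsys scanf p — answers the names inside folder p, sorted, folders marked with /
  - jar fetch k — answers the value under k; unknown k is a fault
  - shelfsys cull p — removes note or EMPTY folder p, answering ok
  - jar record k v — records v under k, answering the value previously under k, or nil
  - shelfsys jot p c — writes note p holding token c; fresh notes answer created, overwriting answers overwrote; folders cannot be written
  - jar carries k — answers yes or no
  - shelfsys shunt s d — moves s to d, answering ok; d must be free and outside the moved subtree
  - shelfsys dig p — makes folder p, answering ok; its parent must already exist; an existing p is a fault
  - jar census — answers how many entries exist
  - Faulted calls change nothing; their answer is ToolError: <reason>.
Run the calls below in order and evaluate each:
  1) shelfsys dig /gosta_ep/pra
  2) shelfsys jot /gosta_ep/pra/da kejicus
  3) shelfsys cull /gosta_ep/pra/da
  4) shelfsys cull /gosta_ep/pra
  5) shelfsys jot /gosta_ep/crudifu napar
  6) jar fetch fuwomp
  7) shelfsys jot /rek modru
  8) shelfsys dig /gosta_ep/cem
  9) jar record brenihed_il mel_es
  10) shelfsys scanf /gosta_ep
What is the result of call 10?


I invoke shelfsys dig using p: /gosta_ep/pra: ok.
Calling shelfsys jot using p: /gosta_ep/pra/da, c: kejicus, giving created.
Next I call shelfsys cull using p: /gosta_ep/pra/da, yielding ok.
Next I call shelfsys cull using p: /gosta_ep/pra, — result: ok.
Calling shelfsys jot using p: /gosta_ep/crudifu, c: napar, giving created.
Then jar fetch using k: fuwomp, and get -447.
Calling shelfsys jot using p: /rek, c: modru, giving created.
I try shelfsys dig using p: /gosta_ep/cem, — result: ok.
Then jar record using k: brenihed_il, v: mel_es, → nil.
Next I call shelfsys scanf using p: /gosta_ep, and observe [cem/, crudifu].

Answer: [cem/, crudifu]


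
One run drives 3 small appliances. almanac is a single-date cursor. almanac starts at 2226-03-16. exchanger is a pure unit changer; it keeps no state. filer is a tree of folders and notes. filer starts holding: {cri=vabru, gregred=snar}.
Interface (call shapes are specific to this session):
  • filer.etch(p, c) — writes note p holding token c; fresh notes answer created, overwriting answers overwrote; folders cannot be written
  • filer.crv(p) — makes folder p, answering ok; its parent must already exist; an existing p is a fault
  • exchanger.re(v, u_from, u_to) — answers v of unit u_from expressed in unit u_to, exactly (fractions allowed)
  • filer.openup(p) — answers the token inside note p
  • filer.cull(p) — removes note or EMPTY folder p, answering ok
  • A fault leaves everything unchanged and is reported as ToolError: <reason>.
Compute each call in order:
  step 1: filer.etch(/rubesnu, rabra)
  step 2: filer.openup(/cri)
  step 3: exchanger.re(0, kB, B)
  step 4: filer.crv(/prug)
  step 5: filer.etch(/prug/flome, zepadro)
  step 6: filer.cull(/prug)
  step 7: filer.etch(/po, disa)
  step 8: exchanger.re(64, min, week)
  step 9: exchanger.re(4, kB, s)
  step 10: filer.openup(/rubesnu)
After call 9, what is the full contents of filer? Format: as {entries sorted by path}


[in] filer.etch p→/rubesnu c→rabra
= created
[in] filer.openup p→/cri
= vabru
[in] exchanger.re v→0 u_from→kB u_to→B
= 0
[in] filer.crv p→/prug
= ok
[in] filer.etch p→/prug/flome c→zepadro
= created
[in] filer.cull p→/prug
= ToolError: not empty
[in] filer.etch p→/po c→disa
= created
[in] exchanger.re v→64 u_from→min u_to→week
= 2/315
[in] exchanger.re v→4 u_from→kB u_to→s
= ToolError: incompatible units
[in] filer.openup p→/rubesnu
= rabra

Answer: {cri=vabru, gregred=snar, po=disa, prug/, prug/flome=zepadro, rubesnu=rabra}


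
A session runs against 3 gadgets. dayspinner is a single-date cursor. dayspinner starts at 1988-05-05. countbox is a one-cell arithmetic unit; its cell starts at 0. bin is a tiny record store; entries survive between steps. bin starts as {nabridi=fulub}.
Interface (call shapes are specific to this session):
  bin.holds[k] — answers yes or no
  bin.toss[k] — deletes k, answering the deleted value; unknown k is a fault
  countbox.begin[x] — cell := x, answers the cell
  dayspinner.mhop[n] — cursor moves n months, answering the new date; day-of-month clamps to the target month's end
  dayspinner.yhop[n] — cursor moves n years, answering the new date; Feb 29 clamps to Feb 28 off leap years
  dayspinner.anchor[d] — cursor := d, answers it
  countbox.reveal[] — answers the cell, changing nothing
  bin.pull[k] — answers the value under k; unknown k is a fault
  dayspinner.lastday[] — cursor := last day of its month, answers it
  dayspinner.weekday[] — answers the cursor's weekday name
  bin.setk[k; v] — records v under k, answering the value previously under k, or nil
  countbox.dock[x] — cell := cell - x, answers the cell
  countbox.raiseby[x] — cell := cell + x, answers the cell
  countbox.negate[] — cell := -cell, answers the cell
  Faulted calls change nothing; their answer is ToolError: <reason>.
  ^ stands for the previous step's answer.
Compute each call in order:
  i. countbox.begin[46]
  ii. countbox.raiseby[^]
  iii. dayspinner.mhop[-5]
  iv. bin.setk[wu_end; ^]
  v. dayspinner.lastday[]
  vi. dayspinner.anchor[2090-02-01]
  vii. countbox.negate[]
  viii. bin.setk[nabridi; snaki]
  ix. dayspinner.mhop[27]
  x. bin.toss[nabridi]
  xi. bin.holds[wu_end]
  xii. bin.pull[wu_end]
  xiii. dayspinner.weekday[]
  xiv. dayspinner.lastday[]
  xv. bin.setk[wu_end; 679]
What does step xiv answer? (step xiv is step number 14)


Answer: 2092-05-31

Derivation:
! countbox.begin(x→46) ~> 46
! countbox.raiseby(x→^) ~> 92
! dayspinner.mhop(n→-5) ~> 1987-12-05
! bin.setk(k→wu_end, v→^) ~> nil
! dayspinner.lastday() ~> 1987-12-31
! dayspinner.anchor(d→2090-02-01) ~> 2090-02-01
! countbox.negate() ~> -92
! bin.setk(k→nabridi, v→snaki) ~> fulub
! dayspinner.mhop(n→27) ~> 2092-05-01
! bin.toss(k→nabridi) ~> snaki
! bin.holds(k→wu_end) ~> yes
! bin.pull(k→wu_end) ~> 1987-12-05
! dayspinner.weekday() ~> Thursday
! dayspinner.lastday() ~> 2092-05-31
! bin.setk(k→wu_end, v→679) ~> 1987-12-05


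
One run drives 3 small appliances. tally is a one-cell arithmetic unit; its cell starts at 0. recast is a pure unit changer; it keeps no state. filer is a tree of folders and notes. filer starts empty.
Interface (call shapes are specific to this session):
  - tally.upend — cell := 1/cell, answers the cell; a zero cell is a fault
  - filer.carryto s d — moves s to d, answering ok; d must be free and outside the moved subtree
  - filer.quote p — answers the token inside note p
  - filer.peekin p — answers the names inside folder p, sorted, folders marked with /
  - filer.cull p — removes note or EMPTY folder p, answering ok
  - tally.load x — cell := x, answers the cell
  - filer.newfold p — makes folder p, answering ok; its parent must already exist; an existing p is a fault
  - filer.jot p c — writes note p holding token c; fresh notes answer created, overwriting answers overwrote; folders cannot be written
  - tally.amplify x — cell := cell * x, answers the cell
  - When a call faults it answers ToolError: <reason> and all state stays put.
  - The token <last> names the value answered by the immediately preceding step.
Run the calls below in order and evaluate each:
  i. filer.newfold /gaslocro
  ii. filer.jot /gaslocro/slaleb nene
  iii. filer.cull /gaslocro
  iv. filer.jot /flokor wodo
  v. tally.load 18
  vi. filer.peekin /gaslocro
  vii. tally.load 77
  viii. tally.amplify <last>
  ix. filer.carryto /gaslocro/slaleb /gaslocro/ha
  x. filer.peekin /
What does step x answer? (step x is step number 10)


Answer: [flokor, gaslocro/]

Derivation:
·→ newfold(p: /gaslocro)
·← ok
·→ jot(p: /gaslocro/slaleb, c: nene)
·← created
·→ cull(p: /gaslocro)
·← ToolError: not empty
·→ jot(p: /flokor, c: wodo)
·← created
·→ load(x: 18)
·← 18
·→ peekin(p: /gaslocro)
·← [slaleb]
·→ load(x: 77)
·← 77
·→ amplify(x: <last>)
·← 5929
·→ carryto(s: /gaslocro/slaleb, d: /gaslocro/ha)
·← ok
·→ peekin(p: /)
·← [flokor, gaslocro/]


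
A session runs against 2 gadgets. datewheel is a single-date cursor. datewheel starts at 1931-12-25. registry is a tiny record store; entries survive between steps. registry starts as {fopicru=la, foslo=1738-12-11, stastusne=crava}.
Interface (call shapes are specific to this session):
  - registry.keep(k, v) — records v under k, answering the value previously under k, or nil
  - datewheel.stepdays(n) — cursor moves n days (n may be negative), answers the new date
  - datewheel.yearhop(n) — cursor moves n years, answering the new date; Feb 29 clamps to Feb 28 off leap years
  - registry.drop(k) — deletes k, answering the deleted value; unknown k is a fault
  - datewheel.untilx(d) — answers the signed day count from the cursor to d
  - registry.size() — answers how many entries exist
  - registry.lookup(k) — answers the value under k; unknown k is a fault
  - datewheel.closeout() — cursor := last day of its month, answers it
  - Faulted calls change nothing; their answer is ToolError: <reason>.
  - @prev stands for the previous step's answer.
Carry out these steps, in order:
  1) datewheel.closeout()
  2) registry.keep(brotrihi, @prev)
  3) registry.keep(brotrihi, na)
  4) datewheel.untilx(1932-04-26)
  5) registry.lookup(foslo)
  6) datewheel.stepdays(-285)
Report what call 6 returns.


Answer: 1931-03-21

Derivation:
Act: closeout[]
Obs: 1931-12-31
Act: keep[k='brotrihi'; v='@prev']
Obs: nil
Act: keep[k='brotrihi'; v='na']
Obs: 1931-12-31
Act: untilx[d='1932-04-26']
Obs: 117
Act: lookup[k='foslo']
Obs: 1738-12-11
Act: stepdays[n='-285']
Obs: 1931-03-21


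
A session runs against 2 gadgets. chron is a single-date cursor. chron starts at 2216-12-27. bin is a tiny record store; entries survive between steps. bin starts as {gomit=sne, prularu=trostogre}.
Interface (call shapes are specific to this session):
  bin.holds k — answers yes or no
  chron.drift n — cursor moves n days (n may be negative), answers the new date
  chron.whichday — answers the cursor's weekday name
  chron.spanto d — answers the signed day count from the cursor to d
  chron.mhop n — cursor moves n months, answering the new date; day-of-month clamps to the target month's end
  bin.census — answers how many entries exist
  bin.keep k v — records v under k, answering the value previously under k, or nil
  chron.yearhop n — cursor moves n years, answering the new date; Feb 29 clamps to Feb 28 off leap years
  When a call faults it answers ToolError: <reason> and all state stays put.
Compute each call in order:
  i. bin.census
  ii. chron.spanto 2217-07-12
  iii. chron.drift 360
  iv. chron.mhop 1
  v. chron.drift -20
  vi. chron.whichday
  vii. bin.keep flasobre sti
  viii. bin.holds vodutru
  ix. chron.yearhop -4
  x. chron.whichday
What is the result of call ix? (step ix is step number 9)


I run bin.census, yielding 2.
Now I run chron.spanto with d→2217-07-12, and get 197.
I invoke chron.drift with n→360, — result: 2217-12-22.
I call chron.mhop with n→1, and see 2218-01-22.
I run chron.drift with n→-20, — result: 2218-01-02.
I use chron.whichday, giving Friday.
I call bin.keep with k→flasobre, v→sti: nil.
Then bin.holds with k→vodutru: no.
I try chron.yearhop with n→-4: 2214-01-02.
Using chron.whichday, — result: Sunday.

Answer: 2214-01-02


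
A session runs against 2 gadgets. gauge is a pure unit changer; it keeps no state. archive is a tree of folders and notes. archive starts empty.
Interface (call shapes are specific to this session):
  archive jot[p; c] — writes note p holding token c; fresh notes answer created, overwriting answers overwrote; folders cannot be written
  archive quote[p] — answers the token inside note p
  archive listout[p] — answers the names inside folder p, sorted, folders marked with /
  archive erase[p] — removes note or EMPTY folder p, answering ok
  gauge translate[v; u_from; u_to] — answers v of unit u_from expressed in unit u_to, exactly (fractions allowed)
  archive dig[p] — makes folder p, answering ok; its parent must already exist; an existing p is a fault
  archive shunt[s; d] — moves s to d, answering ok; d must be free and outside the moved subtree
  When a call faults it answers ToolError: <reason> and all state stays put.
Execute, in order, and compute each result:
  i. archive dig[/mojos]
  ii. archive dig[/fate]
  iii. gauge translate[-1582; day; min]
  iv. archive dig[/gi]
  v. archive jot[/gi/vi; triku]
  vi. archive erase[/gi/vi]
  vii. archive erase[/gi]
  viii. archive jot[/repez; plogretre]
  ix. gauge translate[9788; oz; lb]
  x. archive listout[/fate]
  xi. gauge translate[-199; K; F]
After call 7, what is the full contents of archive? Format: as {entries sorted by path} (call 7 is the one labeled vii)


Answer: {fate/, mojos/}

Derivation:
% archive dig p=/mojos
:: ok
% archive dig p=/fate
:: ok
% gauge translate v=-1582 u_from=day u_to=min
:: -2278080
% archive dig p=/gi
:: ok
% archive jot p=/gi/vi c=triku
:: created
% archive erase p=/gi/vi
:: ok
% archive erase p=/gi
:: ok
% archive jot p=/repez c=plogretre
:: created
% gauge translate v=9788 u_from=oz u_to=lb
:: 2447/4
% archive listout p=/fate
:: []
% gauge translate v=-199 u_from=K u_to=F
:: -81787/100


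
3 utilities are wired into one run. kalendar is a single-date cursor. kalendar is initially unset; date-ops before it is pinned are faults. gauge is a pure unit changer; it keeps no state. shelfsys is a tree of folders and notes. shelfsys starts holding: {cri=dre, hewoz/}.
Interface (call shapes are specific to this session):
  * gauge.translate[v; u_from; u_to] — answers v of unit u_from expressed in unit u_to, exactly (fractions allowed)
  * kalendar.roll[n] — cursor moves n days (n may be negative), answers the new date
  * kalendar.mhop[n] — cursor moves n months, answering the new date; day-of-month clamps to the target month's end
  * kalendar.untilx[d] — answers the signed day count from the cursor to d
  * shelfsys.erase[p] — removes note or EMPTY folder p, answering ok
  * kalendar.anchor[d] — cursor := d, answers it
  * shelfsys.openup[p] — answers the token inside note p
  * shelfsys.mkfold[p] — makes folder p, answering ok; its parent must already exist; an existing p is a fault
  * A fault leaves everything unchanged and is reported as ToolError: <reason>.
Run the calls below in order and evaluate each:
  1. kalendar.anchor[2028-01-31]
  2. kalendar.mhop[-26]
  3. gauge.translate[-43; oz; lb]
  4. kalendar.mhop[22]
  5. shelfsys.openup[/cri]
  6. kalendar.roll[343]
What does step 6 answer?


Answer: 2028-09-07

Derivation:
-- 1. kalendar.anchor(d=2028-01-31) -> 2028-01-31
-- 2. kalendar.mhop(n=-26) -> 2025-11-30
-- 3. gauge.translate(v=-43, u_from=oz, u_to=lb) -> -43/16
-- 4. kalendar.mhop(n=22) -> 2027-09-30
-- 5. shelfsys.openup(p=/cri) -> dre
-- 6. kalendar.roll(n=343) -> 2028-09-07


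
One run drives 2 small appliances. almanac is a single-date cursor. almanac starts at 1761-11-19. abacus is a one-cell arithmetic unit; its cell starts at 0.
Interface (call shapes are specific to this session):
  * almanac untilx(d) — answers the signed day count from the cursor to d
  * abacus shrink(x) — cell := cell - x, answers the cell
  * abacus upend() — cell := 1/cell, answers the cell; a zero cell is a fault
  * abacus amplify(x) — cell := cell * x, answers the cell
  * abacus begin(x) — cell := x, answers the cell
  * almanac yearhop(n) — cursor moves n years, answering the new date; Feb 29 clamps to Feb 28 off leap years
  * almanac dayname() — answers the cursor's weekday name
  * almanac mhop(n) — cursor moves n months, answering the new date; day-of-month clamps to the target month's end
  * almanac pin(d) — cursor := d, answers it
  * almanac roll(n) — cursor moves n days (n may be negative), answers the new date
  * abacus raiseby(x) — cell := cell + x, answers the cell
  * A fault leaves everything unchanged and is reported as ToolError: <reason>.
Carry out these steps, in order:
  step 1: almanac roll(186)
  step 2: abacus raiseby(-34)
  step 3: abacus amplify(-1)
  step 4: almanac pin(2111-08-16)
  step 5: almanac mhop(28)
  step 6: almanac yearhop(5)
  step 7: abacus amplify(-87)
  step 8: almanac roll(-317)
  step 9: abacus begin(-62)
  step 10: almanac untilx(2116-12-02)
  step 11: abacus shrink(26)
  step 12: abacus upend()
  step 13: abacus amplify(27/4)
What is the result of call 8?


Answer: 2118-02-02

Derivation:
·→ almanac roll(n=186)
·← 1762-05-24
·→ abacus raiseby(x=-34)
·← -34
·→ abacus amplify(x=-1)
·← 34
·→ almanac pin(d=2111-08-16)
·← 2111-08-16
·→ almanac mhop(n=28)
·← 2113-12-16
·→ almanac yearhop(n=5)
·← 2118-12-16
·→ abacus amplify(x=-87)
·← -2958
·→ almanac roll(n=-317)
·← 2118-02-02
·→ abacus begin(x=-62)
·← -62
·→ almanac untilx(d=2116-12-02)
·← -427
·→ abacus shrink(x=26)
·← -88
·→ abacus upend()
·← -1/88
·→ abacus amplify(x=27/4)
·← -27/352


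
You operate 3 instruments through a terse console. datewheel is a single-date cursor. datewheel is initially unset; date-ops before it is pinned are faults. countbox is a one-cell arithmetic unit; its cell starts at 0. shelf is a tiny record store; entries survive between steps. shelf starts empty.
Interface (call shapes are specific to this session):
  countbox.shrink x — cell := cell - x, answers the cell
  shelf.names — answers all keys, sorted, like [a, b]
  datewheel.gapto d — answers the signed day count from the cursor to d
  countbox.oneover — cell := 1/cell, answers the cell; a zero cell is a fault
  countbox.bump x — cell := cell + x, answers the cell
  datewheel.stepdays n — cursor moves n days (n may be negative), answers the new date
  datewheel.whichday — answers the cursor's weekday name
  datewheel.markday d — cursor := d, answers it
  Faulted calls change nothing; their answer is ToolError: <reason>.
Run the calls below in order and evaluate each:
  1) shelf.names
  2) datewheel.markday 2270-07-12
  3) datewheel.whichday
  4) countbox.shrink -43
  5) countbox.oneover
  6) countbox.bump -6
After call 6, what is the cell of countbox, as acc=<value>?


;; names() ~> []
;; markday(d: 2270-07-12) ~> 2270-07-12
;; whichday() ~> Tuesday
;; shrink(x: -43) ~> 43
;; oneover() ~> 1/43
;; bump(x: -6) ~> -257/43

Answer: acc=-257/43


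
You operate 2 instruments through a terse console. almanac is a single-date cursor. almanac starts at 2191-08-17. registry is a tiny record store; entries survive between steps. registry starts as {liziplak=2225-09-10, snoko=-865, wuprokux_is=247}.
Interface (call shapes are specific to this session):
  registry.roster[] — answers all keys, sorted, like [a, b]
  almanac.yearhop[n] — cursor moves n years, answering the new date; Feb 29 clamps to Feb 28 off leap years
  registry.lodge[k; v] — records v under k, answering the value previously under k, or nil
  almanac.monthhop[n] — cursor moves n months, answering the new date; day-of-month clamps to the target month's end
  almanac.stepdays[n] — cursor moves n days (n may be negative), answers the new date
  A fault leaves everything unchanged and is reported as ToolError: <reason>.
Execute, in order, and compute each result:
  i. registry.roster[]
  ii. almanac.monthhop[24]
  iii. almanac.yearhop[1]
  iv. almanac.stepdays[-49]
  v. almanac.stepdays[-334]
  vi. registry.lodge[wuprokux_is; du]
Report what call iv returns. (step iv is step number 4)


Answer: 2194-06-29

Derivation:
> registry.roster
= [liziplak, snoko, wuprokux_is]
> almanac.monthhop 24
= 2193-08-17
> almanac.yearhop 1
= 2194-08-17
> almanac.stepdays -49
= 2194-06-29
> almanac.stepdays -334
= 2193-07-30
> registry.lodge wuprokux_is du
= 247


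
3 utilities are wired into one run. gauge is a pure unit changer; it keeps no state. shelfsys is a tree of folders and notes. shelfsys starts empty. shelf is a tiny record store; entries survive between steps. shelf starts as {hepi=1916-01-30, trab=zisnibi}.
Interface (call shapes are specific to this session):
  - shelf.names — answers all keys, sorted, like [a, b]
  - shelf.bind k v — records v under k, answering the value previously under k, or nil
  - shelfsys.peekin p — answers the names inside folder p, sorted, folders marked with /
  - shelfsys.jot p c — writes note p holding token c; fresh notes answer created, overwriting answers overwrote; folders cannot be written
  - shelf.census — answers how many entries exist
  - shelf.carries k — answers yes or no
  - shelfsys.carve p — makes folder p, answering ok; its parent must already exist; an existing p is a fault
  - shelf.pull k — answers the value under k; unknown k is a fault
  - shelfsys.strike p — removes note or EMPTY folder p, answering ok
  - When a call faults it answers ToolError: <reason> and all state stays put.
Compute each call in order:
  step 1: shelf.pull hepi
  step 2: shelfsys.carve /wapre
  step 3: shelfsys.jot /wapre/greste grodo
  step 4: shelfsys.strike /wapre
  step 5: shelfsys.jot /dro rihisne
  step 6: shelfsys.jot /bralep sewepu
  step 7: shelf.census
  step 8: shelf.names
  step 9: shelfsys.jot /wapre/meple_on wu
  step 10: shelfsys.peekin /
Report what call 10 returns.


Answer: [bralep, dro, wapre/]

Derivation:
CALL shelf.pull[hepi]
RET  1916-01-30
CALL shelfsys.carve[/wapre]
RET  ok
CALL shelfsys.jot[/wapre/greste; grodo]
RET  created
CALL shelfsys.strike[/wapre]
RET  ToolError: not empty
CALL shelfsys.jot[/dro; rihisne]
RET  created
CALL shelfsys.jot[/bralep; sewepu]
RET  created
CALL shelf.census[]
RET  2
CALL shelf.names[]
RET  [hepi, trab]
CALL shelfsys.jot[/wapre/meple_on; wu]
RET  created
CALL shelfsys.peekin[/]
RET  [bralep, dro, wapre/]


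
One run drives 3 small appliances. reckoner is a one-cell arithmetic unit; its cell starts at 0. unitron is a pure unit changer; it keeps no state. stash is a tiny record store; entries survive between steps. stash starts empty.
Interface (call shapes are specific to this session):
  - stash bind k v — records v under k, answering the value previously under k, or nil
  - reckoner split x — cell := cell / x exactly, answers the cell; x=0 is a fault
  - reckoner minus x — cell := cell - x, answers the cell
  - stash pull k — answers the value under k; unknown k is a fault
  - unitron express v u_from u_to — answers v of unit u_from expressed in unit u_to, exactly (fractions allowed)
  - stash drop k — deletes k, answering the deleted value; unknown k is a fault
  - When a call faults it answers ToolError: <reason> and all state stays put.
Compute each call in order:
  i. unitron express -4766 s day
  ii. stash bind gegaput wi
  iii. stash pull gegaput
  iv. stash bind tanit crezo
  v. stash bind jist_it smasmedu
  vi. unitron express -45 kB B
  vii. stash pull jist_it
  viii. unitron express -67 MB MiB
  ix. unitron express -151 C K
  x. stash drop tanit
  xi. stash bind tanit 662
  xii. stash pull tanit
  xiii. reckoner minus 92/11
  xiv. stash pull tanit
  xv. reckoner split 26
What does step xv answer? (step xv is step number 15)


CALL unitron express[v=-4766; u_from=s; u_to=day]
RET  -2383/43200
CALL stash bind[k=gegaput; v=wi]
RET  nil
CALL stash pull[k=gegaput]
RET  wi
CALL stash bind[k=tanit; v=crezo]
RET  nil
CALL stash bind[k=jist_it; v=smasmedu]
RET  nil
CALL unitron express[v=-45; u_from=kB; u_to=B]
RET  -45000
CALL stash pull[k=jist_it]
RET  smasmedu
CALL unitron express[v=-67; u_from=MB; u_to=MiB]
RET  -1046875/16384
CALL unitron express[v=-151; u_from=C; u_to=K]
RET  2443/20
CALL stash drop[k=tanit]
RET  crezo
CALL stash bind[k=tanit; v=662]
RET  nil
CALL stash pull[k=tanit]
RET  662
CALL reckoner minus[x=92/11]
RET  -92/11
CALL stash pull[k=tanit]
RET  662
CALL reckoner split[x=26]
RET  -46/143

Answer: -46/143


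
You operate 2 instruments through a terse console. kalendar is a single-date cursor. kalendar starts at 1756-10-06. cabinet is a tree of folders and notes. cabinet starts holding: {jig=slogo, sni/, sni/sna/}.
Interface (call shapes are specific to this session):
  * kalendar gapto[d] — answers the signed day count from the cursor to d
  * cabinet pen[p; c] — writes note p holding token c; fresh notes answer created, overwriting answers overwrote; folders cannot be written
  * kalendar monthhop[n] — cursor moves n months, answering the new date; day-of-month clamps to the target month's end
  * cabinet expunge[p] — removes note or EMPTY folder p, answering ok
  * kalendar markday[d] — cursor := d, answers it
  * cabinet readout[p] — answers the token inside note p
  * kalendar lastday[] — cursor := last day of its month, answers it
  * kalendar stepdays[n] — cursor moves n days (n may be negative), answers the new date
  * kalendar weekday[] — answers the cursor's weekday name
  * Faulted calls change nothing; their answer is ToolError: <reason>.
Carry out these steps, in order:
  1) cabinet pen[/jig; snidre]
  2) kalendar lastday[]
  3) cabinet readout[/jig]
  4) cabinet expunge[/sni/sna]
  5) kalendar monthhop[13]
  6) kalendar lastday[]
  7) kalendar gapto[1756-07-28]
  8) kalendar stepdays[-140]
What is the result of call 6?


Answer: 1757-11-30

Derivation:
-- cabinet pen(p=/jig, c=snidre) -> overwrote
-- kalendar lastday() -> 1756-10-31
-- cabinet readout(p=/jig) -> snidre
-- cabinet expunge(p=/sni/sna) -> ok
-- kalendar monthhop(n=13) -> 1757-11-30
-- kalendar lastday() -> 1757-11-30
-- kalendar gapto(d=1756-07-28) -> -490
-- kalendar stepdays(n=-140) -> 1757-07-13


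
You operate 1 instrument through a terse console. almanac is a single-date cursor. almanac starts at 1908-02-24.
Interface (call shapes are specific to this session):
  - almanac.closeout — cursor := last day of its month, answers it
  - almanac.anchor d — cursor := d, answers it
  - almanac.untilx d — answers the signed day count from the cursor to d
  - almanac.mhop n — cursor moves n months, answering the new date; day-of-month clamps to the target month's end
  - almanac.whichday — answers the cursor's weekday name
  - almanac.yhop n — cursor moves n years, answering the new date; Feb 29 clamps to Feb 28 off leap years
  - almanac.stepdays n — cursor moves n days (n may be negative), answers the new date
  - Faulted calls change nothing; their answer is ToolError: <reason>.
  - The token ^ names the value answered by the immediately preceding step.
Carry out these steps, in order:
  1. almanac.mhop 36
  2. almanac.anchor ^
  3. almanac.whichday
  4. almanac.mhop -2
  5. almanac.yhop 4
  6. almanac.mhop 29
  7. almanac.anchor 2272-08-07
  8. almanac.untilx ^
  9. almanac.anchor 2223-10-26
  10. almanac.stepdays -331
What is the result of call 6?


Answer: 1917-05-24

Derivation:
·→ almanac.mhop(n: 36)
·← 1911-02-24
·→ almanac.anchor(d: ^)
·← 1911-02-24
·→ almanac.whichday()
·← Friday
·→ almanac.mhop(n: -2)
·← 1910-12-24
·→ almanac.yhop(n: 4)
·← 1914-12-24
·→ almanac.mhop(n: 29)
·← 1917-05-24
·→ almanac.anchor(d: 2272-08-07)
·← 2272-08-07
·→ almanac.untilx(d: ^)
·← 0
·→ almanac.anchor(d: 2223-10-26)
·← 2223-10-26
·→ almanac.stepdays(n: -331)
·← 2222-11-29


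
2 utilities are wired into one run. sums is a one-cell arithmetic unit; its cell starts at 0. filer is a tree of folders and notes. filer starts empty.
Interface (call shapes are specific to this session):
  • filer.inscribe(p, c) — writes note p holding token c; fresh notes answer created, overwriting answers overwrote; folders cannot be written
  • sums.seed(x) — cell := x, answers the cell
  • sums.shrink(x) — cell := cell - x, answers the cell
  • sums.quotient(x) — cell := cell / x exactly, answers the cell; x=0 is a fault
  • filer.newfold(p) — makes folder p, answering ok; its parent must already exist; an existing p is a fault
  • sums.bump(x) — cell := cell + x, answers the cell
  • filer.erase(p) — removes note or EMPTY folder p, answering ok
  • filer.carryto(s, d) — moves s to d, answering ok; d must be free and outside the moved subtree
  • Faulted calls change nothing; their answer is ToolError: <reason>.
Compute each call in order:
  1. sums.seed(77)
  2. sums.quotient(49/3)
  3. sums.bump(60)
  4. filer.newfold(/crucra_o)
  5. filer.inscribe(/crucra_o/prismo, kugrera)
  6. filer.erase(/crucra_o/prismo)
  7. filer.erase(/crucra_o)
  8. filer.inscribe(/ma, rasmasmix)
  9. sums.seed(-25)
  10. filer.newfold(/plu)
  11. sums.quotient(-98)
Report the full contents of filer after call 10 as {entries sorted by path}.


Answer: {ma=rasmasmix, plu/}

Derivation:
> sums.seed x=77
:: 77
> sums.quotient x=49/3
:: 33/7
> sums.bump x=60
:: 453/7
> filer.newfold p=/crucra_o
:: ok
> filer.inscribe p=/crucra_o/prismo c=kugrera
:: created
> filer.erase p=/crucra_o/prismo
:: ok
> filer.erase p=/crucra_o
:: ok
> filer.inscribe p=/ma c=rasmasmix
:: created
> sums.seed x=-25
:: -25
> filer.newfold p=/plu
:: ok
> sums.quotient x=-98
:: 25/98


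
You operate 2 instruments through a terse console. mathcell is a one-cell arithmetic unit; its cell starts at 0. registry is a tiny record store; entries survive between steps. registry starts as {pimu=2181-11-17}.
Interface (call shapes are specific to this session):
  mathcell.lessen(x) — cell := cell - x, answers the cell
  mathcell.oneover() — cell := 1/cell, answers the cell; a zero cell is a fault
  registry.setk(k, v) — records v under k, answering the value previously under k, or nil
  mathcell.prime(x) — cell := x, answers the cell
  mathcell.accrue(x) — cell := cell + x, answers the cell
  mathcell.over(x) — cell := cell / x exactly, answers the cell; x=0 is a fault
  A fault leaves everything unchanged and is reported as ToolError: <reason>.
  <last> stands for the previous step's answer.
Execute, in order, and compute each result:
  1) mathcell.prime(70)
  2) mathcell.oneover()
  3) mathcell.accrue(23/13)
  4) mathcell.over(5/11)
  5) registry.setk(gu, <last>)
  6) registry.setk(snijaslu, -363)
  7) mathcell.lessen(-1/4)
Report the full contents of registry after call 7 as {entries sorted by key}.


% mathcell.prime(x='70') ~> 70
% mathcell.oneover() ~> 1/70
% mathcell.accrue(x='23/13') ~> 1623/910
% mathcell.over(x='5/11') ~> 17853/4550
% registry.setk(k='gu', v='<last>') ~> nil
% registry.setk(k='snijaslu', v='-363') ~> nil
% mathcell.lessen(x='-1/4') ~> 37981/9100

Answer: {gu=17853/4550, pimu=2181-11-17, snijaslu=-363}
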